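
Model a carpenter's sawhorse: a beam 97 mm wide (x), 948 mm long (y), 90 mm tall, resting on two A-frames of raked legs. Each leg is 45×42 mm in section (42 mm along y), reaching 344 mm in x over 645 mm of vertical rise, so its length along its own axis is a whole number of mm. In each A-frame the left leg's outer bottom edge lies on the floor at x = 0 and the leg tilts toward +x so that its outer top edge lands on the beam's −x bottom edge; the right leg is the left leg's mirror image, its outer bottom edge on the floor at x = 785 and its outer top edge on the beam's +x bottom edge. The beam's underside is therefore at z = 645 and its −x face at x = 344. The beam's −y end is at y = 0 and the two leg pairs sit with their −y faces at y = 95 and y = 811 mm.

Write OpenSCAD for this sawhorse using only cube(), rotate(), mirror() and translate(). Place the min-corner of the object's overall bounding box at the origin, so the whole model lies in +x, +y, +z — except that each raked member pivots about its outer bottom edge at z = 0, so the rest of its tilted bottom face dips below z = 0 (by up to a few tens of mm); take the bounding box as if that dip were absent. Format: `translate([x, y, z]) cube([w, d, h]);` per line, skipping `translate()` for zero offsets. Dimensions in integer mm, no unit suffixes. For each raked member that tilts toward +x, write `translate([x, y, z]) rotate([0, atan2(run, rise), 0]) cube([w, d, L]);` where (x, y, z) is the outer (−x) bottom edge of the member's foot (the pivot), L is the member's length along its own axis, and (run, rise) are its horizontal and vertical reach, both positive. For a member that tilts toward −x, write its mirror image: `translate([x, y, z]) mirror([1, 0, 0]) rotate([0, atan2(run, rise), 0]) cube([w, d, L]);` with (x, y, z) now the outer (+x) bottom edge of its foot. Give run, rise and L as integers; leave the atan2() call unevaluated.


// leg length = √(344² + 645²) = 731
// right-leg outer foot x = 2·344 + 97 = 785
// beam min-corner = (344, 0, 645)
translate([344, 0, 645]) cube([97, 948, 90]);
translate([0, 95, 0]) rotate([0, atan2(344, 645), 0]) cube([45, 42, 731]);
translate([785, 95, 0]) mirror([1, 0, 0]) rotate([0, atan2(344, 645), 0]) cube([45, 42, 731]);
translate([0, 811, 0]) rotate([0, atan2(344, 645), 0]) cube([45, 42, 731]);
translate([785, 811, 0]) mirror([1, 0, 0]) rotate([0, atan2(344, 645), 0]) cube([45, 42, 731]);


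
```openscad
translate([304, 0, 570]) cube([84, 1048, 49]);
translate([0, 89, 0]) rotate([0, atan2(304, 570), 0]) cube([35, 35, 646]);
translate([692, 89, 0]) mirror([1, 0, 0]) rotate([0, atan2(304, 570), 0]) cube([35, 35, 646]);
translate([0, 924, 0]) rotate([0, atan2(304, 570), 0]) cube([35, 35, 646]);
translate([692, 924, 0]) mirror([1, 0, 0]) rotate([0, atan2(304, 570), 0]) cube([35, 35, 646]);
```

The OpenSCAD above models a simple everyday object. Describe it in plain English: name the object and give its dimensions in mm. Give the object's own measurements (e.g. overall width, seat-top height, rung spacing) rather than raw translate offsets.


A sawhorse. A 84×1048×49 mm beam (x, y, z) sits on two A-frame leg pairs. Each pair is two raked legs of 35×35 mm section (35 mm along y) splaying symmetrically in x. Each leg rises 570 mm vertically over 304 mm of horizontal reach and is 646 mm long along its own axis. Every leg's outer bottom edge rests on the floor and its outer top edge meets a bottom edge of the beam — the left legs (tilting toward +x) meet the beam's −x bottom edge, the right legs (their mirror images, tilting toward −x) meet its +x bottom edge — so the leg tops tuck under the beam, the beam's underside is 570 mm above the floor, and the feet are 692 mm apart outside-to-outside with the beam centred between them. The two leg pairs are set in 89 mm from either end of the beam.


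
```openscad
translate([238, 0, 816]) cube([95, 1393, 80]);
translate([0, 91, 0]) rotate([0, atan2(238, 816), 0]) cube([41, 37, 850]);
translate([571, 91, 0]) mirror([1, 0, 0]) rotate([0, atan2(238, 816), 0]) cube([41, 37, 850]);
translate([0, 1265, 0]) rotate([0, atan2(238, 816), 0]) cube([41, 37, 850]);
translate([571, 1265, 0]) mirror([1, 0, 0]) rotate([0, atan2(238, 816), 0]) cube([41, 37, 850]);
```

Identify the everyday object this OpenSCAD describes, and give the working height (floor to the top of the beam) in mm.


A sawhorse. The overall height is 896 mm.

A beam across two mirrored pairs of raked legs — a sawhorse. The beam's underside is at z = 816 (matching the legs' vertical rise in atan2(238, 816)) and the beam is 80 mm tall, so its top is at 816 + 80 = 896 mm. The raked legs top out at the beam's underside, so that is the highest point.


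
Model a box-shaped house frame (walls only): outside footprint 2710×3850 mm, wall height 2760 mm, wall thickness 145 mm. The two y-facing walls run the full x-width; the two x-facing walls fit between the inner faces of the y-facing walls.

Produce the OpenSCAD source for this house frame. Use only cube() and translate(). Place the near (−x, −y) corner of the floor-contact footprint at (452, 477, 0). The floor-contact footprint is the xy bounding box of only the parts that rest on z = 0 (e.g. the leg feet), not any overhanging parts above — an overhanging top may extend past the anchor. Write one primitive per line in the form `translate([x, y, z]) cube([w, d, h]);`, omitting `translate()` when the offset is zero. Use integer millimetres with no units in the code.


translate([452, 477, 0]) cube([2710, 145, 2760]);
translate([452, 4182, 0]) cube([2710, 145, 2760]);
translate([452, 622, 0]) cube([145, 3560, 2760]);
translate([3017, 622, 0]) cube([145, 3560, 2760]);


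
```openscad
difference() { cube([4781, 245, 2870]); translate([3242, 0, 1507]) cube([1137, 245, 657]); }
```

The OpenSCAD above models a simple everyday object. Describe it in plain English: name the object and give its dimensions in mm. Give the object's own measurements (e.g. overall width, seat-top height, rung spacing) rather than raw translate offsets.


A wall 4781 mm long (x), 245 mm thick (y), 2870 mm tall, with a rectangular window opening cut through it. The opening is 1137 mm wide and 657 mm tall; its sill is at z = 1507 mm and its near (−x) edge is 3242 mm from the wall's −x end. The opening passes through the full wall thickness.


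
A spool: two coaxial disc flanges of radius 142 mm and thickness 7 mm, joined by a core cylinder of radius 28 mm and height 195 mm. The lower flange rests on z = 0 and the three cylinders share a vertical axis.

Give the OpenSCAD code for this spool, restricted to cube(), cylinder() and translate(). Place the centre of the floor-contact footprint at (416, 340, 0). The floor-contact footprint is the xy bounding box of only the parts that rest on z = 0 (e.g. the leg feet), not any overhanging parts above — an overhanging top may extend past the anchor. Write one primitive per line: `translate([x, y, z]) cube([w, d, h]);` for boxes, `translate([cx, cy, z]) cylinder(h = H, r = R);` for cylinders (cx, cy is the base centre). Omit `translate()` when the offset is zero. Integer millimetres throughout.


translate([416, 340, 0]) cylinder(h = 7, r = 142);
translate([416, 340, 7]) cylinder(h = 195, r = 28);
translate([416, 340, 202]) cylinder(h = 7, r = 142);


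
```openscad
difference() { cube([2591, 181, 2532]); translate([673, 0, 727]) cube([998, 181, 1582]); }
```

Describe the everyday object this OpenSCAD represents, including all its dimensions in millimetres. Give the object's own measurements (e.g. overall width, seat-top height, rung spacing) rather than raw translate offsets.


A wall 2591 mm long (x), 181 mm thick (y), 2532 mm tall, with a rectangular window opening cut through it. The opening is 998 mm wide and 1582 mm tall; its sill is at z = 727 mm and its near (−x) edge is 673 mm from the wall's −x end. The opening passes through the full wall thickness.


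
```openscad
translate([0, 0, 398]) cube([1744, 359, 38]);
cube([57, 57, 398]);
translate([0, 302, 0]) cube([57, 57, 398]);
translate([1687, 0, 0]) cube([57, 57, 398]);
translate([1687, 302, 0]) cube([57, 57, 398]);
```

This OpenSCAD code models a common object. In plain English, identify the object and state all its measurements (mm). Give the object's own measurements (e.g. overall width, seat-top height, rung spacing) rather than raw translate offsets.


A long wooden bench with a 1744 mm (x) × 359 mm (y) seat, 38 mm thick, its top surface 436 mm above the floor. Four 57 mm square legs at the seat corners, flush with the edges, run from z = 0 to the seat underside.


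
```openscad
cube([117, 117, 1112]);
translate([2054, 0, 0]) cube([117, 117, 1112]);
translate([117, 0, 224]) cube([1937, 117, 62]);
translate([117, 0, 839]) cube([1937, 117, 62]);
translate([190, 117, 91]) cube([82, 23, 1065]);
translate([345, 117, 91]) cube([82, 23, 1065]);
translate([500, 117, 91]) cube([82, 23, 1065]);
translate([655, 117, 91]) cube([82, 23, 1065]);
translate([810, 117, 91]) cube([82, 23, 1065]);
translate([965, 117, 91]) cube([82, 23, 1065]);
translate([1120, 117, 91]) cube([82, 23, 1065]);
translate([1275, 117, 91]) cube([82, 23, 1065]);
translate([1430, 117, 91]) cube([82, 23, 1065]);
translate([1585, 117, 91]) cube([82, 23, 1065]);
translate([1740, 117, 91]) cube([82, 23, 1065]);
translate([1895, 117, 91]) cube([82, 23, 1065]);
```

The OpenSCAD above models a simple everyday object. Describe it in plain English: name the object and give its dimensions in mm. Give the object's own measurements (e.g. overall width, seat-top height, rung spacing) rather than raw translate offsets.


A fence section. Two 117×117 mm posts, 1112 mm tall, stand on the floor with a clear span of 1937 mm between their inner faces. Two horizontal rails of 117×62 mm section span the gap between the posts with their undersides at z = 224 mm and z = 839 mm, flush with the posts' −y face. 12 pickets, each 82 mm wide, 23 mm thick and 1065 mm tall, are fixed to the +y face of the rails with their bottoms at z = 91 mm, spaced across the span with a 73 mm gap after the −x post and between neighbouring pickets, with 77 mm left before the +x post.


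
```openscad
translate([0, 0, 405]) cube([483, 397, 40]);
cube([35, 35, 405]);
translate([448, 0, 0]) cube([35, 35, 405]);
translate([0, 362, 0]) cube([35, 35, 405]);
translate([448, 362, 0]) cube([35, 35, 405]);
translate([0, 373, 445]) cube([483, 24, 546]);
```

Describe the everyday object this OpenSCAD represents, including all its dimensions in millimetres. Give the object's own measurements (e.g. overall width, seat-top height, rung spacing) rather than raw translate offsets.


A chair. The seat is a 483×397×40 mm slab with its top at z = 445 mm, on four 35×35 mm corner legs (flush with the seat edges, standing on z = 0). A flat backrest 24 mm thick, 546 mm tall, spans the full seat width and rises from the seat top along its +y edge, rear face flush with the rear of the seat.


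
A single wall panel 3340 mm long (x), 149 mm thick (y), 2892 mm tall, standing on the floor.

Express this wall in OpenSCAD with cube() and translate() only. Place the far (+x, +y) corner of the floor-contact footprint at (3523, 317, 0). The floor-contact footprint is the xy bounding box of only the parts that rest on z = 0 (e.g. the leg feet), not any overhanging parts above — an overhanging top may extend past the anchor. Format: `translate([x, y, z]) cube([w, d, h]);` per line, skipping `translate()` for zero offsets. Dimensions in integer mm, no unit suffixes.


translate([183, 168, 0]) cube([3340, 149, 2892]);


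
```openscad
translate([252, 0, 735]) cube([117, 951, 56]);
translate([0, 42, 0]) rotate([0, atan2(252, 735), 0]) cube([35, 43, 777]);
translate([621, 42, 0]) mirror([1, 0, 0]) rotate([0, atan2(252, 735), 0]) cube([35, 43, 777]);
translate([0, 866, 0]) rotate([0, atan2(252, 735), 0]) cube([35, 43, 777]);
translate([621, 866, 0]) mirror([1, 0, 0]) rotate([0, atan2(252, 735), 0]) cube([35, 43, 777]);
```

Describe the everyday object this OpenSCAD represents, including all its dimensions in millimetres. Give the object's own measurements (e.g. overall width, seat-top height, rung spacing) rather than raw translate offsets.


A sawhorse. A 117×951×56 mm beam (x, y, z) sits on two A-frame leg pairs. Each pair is two raked legs of 35×43 mm section (43 mm along y) splaying symmetrically in x. Each leg rises 735 mm vertically over 252 mm of horizontal reach and is 777 mm long along its own axis. Every leg's outer bottom edge rests on the floor and its outer top edge meets a bottom edge of the beam — the left legs (tilting toward +x) meet the beam's −x bottom edge, the right legs (their mirror images, tilting toward −x) meet its +x bottom edge — so the leg tops tuck under the beam, the beam's underside is 735 mm above the floor, and the feet are 621 mm apart outside-to-outside with the beam centred between them. The two leg pairs are set in 42 mm from either end of the beam.


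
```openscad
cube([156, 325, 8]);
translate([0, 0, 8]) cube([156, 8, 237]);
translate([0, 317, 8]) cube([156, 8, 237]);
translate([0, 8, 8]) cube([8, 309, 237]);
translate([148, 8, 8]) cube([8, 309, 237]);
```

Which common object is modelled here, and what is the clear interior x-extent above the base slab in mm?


An open box. The internal width is 140 mm.

A 156×325 base slab with four walls standing on it — an open box. The base is 156 mm wide and the walls are 8 mm thick, so the internal width is 156 − 2 × 8 = 140 mm.


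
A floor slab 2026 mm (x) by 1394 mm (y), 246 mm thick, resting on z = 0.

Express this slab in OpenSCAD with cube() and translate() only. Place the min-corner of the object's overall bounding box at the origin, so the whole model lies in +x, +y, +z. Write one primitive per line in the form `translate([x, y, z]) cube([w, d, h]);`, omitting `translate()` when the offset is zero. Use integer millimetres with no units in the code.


cube([2026, 1394, 246]);


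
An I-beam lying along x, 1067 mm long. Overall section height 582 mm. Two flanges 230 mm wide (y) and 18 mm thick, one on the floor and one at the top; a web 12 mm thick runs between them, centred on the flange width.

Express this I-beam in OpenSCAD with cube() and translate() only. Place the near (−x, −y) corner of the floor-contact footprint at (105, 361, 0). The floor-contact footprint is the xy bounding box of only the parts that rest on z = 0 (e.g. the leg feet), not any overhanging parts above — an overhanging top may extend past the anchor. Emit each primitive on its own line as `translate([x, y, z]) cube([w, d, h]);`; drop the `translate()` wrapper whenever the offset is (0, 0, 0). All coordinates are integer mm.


translate([105, 361, 0]) cube([1067, 230, 18]);
translate([105, 470, 18]) cube([1067, 12, 546]);
translate([105, 361, 564]) cube([1067, 230, 18]);


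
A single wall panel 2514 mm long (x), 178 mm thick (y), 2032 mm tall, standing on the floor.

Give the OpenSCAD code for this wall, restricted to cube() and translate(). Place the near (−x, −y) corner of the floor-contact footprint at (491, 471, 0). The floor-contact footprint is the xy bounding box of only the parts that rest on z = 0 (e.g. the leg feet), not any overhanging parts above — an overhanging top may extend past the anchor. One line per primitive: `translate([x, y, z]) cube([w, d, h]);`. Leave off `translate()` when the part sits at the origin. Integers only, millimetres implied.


translate([491, 471, 0]) cube([2514, 178, 2032]);


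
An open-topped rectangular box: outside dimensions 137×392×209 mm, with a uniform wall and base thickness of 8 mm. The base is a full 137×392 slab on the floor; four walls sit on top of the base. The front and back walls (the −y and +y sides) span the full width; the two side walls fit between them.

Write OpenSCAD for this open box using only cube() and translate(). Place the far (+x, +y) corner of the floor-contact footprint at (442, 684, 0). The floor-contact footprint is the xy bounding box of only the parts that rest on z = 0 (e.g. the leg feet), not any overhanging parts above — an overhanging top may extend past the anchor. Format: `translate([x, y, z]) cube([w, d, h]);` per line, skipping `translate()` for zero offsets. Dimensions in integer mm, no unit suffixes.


translate([305, 292, 0]) cube([137, 392, 8]);
translate([305, 292, 8]) cube([137, 8, 201]);
translate([305, 676, 8]) cube([137, 8, 201]);
translate([305, 300, 8]) cube([8, 376, 201]);
translate([434, 300, 8]) cube([8, 376, 201]);


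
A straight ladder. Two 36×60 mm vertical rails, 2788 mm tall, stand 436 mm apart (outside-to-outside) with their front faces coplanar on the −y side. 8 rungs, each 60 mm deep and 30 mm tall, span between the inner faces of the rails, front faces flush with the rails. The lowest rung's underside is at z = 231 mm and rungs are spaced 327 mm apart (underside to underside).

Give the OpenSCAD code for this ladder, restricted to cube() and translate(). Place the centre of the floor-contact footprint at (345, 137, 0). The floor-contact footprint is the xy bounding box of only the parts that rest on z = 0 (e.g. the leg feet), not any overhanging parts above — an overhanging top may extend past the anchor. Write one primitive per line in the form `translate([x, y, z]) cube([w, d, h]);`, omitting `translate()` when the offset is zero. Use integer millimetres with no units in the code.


translate([127, 107, 0]) cube([36, 60, 2788]);
translate([527, 107, 0]) cube([36, 60, 2788]);
translate([163, 107, 231]) cube([364, 60, 30]);
translate([163, 107, 558]) cube([364, 60, 30]);
translate([163, 107, 885]) cube([364, 60, 30]);
translate([163, 107, 1212]) cube([364, 60, 30]);
translate([163, 107, 1539]) cube([364, 60, 30]);
translate([163, 107, 1866]) cube([364, 60, 30]);
translate([163, 107, 2193]) cube([364, 60, 30]);
translate([163, 107, 2520]) cube([364, 60, 30]);


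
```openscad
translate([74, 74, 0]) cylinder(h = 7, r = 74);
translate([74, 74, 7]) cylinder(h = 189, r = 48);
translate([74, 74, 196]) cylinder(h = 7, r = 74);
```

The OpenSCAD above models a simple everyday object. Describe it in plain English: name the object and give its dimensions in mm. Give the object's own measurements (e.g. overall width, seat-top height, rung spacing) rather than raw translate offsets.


A spool: two coaxial disc flanges of radius 74 mm and thickness 7 mm, joined by a core cylinder of radius 48 mm and height 189 mm. The lower flange rests on z = 0 and the three cylinders share a vertical axis.


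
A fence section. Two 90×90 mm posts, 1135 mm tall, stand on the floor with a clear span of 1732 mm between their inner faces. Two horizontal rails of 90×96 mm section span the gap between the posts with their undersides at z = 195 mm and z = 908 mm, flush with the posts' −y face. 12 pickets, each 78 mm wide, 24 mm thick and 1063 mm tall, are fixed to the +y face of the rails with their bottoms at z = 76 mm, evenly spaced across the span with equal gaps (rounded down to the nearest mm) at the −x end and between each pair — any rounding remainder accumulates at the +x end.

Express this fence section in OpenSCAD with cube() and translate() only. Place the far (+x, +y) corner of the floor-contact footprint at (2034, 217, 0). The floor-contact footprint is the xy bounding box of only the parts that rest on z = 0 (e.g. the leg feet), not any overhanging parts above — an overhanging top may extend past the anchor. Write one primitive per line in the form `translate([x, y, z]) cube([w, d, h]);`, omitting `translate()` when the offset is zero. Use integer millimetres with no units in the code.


translate([122, 127, 0]) cube([90, 90, 1135]);
translate([1944, 127, 0]) cube([90, 90, 1135]);
translate([212, 127, 195]) cube([1732, 90, 96]);
translate([212, 127, 908]) cube([1732, 90, 96]);
translate([273, 217, 76]) cube([78, 24, 1063]);
translate([412, 217, 76]) cube([78, 24, 1063]);
translate([551, 217, 76]) cube([78, 24, 1063]);
translate([690, 217, 76]) cube([78, 24, 1063]);
translate([829, 217, 76]) cube([78, 24, 1063]);
translate([968, 217, 76]) cube([78, 24, 1063]);
translate([1107, 217, 76]) cube([78, 24, 1063]);
translate([1246, 217, 76]) cube([78, 24, 1063]);
translate([1385, 217, 76]) cube([78, 24, 1063]);
translate([1524, 217, 76]) cube([78, 24, 1063]);
translate([1663, 217, 76]) cube([78, 24, 1063]);
translate([1802, 217, 76]) cube([78, 24, 1063]);


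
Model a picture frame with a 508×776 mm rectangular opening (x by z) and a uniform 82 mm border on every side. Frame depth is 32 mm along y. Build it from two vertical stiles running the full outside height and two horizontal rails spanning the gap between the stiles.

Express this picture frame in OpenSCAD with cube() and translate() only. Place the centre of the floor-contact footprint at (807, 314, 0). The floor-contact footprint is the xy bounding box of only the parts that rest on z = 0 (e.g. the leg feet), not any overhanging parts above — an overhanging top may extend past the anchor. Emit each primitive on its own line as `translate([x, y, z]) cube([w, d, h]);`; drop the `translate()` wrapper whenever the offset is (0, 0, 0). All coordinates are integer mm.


translate([471, 298, 0]) cube([82, 32, 940]);
translate([1061, 298, 0]) cube([82, 32, 940]);
translate([553, 298, 0]) cube([508, 32, 82]);
translate([553, 298, 858]) cube([508, 32, 82]);


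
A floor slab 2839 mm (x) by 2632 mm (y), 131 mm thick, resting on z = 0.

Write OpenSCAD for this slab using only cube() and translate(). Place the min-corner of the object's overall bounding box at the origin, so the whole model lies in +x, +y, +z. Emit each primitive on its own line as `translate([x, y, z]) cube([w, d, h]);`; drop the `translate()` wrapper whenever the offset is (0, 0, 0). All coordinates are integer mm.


cube([2839, 2632, 131]);


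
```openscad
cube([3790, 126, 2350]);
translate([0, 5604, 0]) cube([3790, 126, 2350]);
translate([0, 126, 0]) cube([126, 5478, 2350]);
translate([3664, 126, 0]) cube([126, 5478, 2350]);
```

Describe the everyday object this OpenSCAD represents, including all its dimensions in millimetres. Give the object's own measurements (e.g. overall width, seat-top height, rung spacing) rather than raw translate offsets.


The wall frame of a small rectangular building: four walls, each 2350 mm tall and 126 mm thick, enclosing a footprint 3790 mm (x) by 5730 mm (y) outside-to-outside, with no floor or roof. The front and back walls (the −y and +y sides) span the full width; the two side walls fit between them.


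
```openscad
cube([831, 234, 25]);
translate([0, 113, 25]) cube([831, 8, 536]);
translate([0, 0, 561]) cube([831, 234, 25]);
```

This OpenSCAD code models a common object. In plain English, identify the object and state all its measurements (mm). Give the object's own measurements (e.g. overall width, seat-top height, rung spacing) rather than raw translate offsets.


An I-beam lying along x, 831 mm long. Overall section height 586 mm. Two flanges 234 mm wide (y) and 25 mm thick, one on the floor and one at the top; a web 8 mm thick runs between them, centred on the flange width.


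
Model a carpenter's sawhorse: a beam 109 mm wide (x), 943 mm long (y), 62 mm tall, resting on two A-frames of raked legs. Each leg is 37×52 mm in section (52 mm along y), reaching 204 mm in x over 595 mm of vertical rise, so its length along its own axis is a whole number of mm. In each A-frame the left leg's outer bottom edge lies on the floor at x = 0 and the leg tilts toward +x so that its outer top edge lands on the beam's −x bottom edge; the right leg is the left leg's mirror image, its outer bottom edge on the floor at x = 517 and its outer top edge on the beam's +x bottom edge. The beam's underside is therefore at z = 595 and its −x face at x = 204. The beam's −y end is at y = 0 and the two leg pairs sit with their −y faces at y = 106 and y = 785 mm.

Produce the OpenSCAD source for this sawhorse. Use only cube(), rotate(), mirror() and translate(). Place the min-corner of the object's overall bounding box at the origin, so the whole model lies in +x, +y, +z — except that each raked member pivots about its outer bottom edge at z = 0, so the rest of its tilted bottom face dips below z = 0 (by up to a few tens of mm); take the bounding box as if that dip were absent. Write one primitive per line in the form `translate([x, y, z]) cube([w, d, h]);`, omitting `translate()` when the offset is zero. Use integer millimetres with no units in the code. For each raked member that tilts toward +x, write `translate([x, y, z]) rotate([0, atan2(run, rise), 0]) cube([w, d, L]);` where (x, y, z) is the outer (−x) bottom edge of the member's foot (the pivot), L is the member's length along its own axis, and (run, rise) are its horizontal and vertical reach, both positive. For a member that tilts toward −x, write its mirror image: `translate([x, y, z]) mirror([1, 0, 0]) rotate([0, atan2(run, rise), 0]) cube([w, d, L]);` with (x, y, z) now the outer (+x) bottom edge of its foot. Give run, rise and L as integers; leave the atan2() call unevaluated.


translate([204, 0, 595]) cube([109, 943, 62]);
translate([0, 106, 0]) rotate([0, atan2(204, 595), 0]) cube([37, 52, 629]);
translate([517, 106, 0]) mirror([1, 0, 0]) rotate([0, atan2(204, 595), 0]) cube([37, 52, 629]);
translate([0, 785, 0]) rotate([0, atan2(204, 595), 0]) cube([37, 52, 629]);
translate([517, 785, 0]) mirror([1, 0, 0]) rotate([0, atan2(204, 595), 0]) cube([37, 52, 629]);


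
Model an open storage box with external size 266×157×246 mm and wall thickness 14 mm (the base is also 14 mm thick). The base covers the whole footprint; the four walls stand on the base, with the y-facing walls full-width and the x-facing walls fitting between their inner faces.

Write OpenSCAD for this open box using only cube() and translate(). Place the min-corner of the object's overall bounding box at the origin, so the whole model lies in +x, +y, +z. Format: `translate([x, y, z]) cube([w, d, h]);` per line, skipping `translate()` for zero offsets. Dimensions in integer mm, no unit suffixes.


cube([266, 157, 14]);
translate([0, 0, 14]) cube([266, 14, 232]);
translate([0, 143, 14]) cube([266, 14, 232]);
translate([0, 14, 14]) cube([14, 129, 232]);
translate([252, 14, 14]) cube([14, 129, 232]);


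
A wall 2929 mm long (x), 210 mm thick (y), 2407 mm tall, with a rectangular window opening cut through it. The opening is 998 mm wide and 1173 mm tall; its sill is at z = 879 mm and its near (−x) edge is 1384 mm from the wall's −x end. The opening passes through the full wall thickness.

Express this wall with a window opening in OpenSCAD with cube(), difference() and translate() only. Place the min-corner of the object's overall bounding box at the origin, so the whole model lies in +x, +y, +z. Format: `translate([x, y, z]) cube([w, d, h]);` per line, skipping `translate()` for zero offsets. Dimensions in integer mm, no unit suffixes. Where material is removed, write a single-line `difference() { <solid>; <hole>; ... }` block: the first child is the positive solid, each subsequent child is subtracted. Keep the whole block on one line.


difference() { cube([2929, 210, 2407]); translate([1384, 0, 879]) cube([998, 210, 1173]); }


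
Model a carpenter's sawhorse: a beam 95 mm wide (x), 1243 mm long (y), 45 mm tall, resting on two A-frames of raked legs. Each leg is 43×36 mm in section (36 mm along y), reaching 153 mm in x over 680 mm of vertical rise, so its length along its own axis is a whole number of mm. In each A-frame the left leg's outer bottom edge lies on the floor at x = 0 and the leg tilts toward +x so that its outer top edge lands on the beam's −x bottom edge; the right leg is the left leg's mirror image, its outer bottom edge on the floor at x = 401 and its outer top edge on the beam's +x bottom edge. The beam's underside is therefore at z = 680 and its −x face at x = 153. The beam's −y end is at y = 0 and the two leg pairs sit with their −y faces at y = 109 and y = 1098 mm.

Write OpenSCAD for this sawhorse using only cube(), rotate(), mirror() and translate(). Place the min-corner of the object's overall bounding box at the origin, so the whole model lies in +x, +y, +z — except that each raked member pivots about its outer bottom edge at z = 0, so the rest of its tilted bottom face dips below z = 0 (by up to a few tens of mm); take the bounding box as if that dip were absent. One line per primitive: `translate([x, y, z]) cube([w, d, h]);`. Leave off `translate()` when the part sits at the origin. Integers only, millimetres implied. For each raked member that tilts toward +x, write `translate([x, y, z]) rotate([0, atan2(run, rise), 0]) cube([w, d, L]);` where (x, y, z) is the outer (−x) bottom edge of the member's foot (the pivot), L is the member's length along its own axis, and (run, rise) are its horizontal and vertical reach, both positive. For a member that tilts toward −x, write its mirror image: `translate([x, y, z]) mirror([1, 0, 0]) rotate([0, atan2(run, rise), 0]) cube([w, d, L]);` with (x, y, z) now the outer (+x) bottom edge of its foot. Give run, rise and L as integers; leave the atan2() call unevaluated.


translate([153, 0, 680]) cube([95, 1243, 45]);
translate([0, 109, 0]) rotate([0, atan2(153, 680), 0]) cube([43, 36, 697]);
translate([401, 109, 0]) mirror([1, 0, 0]) rotate([0, atan2(153, 680), 0]) cube([43, 36, 697]);
translate([0, 1098, 0]) rotate([0, atan2(153, 680), 0]) cube([43, 36, 697]);
translate([401, 1098, 0]) mirror([1, 0, 0]) rotate([0, atan2(153, 680), 0]) cube([43, 36, 697]);


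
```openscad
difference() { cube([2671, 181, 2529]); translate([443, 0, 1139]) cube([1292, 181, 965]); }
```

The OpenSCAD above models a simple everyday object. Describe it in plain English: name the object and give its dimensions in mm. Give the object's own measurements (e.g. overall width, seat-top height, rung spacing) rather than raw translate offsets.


A wall 2671 mm long (x), 181 mm thick (y), 2529 mm tall, with a rectangular window opening cut through it. The opening is 1292 mm wide and 965 mm tall; its sill is at z = 1139 mm and its near (−x) edge is 443 mm from the wall's −x end. The opening passes through the full wall thickness.


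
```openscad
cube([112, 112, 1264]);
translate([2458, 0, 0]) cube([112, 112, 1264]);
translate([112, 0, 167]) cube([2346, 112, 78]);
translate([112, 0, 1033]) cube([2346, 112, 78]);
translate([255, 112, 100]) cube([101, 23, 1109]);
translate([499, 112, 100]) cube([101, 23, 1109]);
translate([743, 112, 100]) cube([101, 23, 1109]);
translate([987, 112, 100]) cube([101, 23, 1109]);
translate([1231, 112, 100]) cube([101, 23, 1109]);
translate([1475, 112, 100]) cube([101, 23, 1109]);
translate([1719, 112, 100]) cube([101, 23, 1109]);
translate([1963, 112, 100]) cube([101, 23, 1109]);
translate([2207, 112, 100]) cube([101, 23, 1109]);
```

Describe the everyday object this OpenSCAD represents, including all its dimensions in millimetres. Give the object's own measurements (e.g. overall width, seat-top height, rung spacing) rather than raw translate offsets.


A fence section. Two 112×112 mm posts, 1264 mm tall, stand on the floor with a clear span of 2346 mm between their inner faces. Two horizontal rails of 112×78 mm section span the gap between the posts with their undersides at z = 167 mm and z = 1033 mm, flush with the posts' −y face. 9 pickets, each 101 mm wide, 23 mm thick and 1109 mm tall, are fixed to the +y face of the rails with their bottoms at z = 100 mm, spaced across the span with a 143 mm gap after the −x post and between neighbouring pickets, with 150 mm left before the +x post.


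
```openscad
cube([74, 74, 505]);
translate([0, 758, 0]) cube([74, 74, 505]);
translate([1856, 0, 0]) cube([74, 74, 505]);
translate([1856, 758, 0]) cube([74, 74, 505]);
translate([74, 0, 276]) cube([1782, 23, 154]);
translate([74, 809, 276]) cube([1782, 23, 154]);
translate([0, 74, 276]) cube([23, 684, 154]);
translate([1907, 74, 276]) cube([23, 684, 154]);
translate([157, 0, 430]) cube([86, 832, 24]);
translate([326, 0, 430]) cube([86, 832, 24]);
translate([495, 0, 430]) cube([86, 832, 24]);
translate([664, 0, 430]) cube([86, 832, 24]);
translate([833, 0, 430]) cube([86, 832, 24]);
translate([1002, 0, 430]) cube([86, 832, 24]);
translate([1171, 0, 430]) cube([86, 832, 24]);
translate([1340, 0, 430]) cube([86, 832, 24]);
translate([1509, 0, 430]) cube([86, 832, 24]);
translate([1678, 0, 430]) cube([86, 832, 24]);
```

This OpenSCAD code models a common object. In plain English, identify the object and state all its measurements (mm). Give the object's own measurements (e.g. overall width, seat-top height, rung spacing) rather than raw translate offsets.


A bed frame 1930 mm long (x) by 832 mm wide (y). Four 74×74 mm corner posts, 505 mm tall, at the corners of the footprint. Four rails of 23 mm thickness and 154 mm height run between adjacent posts with their undersides at z = 276 mm, their outer faces flush with the outside of the frame (the two x-running rails run between the posts' inner faces; the two y-running rails run between the posts' inner faces). 10 slats, each 86 mm wide (x) and 24 mm thick, lie across the top of the two x-running rails, running the full 832 mm width of the frame in y; along x they sit between the end posts with a 83 mm gap after the −x posts and between neighbouring slats, leaving 92 mm before the +x posts.


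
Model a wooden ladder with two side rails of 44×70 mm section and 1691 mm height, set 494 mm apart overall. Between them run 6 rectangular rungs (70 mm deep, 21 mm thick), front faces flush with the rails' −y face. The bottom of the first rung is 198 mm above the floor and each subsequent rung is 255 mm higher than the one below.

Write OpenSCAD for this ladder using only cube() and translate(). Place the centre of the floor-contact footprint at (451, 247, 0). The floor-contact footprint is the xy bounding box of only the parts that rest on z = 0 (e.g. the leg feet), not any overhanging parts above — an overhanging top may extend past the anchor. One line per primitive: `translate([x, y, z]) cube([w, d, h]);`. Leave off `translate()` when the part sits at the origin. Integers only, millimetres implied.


translate([204, 212, 0]) cube([44, 70, 1691]);
translate([654, 212, 0]) cube([44, 70, 1691]);
translate([248, 212, 198]) cube([406, 70, 21]);
translate([248, 212, 453]) cube([406, 70, 21]);
translate([248, 212, 708]) cube([406, 70, 21]);
translate([248, 212, 963]) cube([406, 70, 21]);
translate([248, 212, 1218]) cube([406, 70, 21]);
translate([248, 212, 1473]) cube([406, 70, 21]);


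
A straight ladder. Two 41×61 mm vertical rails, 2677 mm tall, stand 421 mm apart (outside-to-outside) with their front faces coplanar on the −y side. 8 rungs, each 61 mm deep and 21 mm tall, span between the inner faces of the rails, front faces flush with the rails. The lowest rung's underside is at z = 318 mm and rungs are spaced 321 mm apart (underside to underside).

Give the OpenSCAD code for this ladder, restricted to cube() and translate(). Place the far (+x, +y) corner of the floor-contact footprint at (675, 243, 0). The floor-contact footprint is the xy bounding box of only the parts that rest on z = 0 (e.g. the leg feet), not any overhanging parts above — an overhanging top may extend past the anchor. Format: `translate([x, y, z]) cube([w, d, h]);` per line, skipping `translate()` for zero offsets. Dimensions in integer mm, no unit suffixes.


translate([254, 182, 0]) cube([41, 61, 2677]);
translate([634, 182, 0]) cube([41, 61, 2677]);
translate([295, 182, 318]) cube([339, 61, 21]);
translate([295, 182, 639]) cube([339, 61, 21]);
translate([295, 182, 960]) cube([339, 61, 21]);
translate([295, 182, 1281]) cube([339, 61, 21]);
translate([295, 182, 1602]) cube([339, 61, 21]);
translate([295, 182, 1923]) cube([339, 61, 21]);
translate([295, 182, 2244]) cube([339, 61, 21]);
translate([295, 182, 2565]) cube([339, 61, 21]);


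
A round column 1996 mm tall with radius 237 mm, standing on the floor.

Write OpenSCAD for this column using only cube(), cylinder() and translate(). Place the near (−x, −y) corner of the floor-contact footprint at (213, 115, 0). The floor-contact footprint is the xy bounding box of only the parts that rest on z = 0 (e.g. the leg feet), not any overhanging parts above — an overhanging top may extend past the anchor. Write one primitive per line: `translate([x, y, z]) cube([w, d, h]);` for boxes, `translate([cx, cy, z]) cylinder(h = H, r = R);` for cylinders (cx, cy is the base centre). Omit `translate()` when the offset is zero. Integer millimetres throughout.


translate([450, 352, 0]) cylinder(h = 1996, r = 237);


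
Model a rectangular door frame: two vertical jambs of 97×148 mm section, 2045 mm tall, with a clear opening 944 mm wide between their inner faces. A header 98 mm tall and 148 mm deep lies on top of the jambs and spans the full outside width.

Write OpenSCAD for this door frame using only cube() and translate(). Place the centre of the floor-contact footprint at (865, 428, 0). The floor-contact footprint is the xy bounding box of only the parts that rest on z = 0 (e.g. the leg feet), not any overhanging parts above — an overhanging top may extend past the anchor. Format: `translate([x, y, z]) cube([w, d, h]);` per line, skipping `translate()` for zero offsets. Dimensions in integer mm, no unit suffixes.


translate([296, 354, 0]) cube([97, 148, 2045]);
translate([1337, 354, 0]) cube([97, 148, 2045]);
translate([296, 354, 2045]) cube([1138, 148, 98]);


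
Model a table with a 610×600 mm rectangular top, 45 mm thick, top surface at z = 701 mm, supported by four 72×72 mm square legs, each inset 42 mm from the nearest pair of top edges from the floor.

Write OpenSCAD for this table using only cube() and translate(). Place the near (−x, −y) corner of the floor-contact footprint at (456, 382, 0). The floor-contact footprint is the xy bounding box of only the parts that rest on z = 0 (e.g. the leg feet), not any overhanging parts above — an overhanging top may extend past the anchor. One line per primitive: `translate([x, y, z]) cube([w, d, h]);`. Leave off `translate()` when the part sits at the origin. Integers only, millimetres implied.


translate([414, 340, 656]) cube([610, 600, 45]);
translate([456, 382, 0]) cube([72, 72, 656]);
translate([910, 382, 0]) cube([72, 72, 656]);
translate([456, 826, 0]) cube([72, 72, 656]);
translate([910, 826, 0]) cube([72, 72, 656]);


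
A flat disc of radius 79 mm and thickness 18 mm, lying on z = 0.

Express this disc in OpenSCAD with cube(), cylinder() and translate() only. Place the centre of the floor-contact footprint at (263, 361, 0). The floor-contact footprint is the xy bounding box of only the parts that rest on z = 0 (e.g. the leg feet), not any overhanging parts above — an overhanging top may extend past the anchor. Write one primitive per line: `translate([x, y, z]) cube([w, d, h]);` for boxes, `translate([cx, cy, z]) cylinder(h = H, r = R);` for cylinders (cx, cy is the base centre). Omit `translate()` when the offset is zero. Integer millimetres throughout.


translate([263, 361, 0]) cylinder(h = 18, r = 79);


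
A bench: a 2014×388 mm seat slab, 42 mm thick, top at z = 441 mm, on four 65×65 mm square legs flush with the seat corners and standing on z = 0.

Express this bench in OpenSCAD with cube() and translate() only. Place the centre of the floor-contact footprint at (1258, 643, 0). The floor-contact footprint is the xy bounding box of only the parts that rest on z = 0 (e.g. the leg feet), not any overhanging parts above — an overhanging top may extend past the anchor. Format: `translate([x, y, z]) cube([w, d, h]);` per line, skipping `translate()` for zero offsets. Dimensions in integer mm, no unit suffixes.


translate([251, 449, 399]) cube([2014, 388, 42]);
translate([251, 449, 0]) cube([65, 65, 399]);
translate([251, 772, 0]) cube([65, 65, 399]);
translate([2200, 449, 0]) cube([65, 65, 399]);
translate([2200, 772, 0]) cube([65, 65, 399]);


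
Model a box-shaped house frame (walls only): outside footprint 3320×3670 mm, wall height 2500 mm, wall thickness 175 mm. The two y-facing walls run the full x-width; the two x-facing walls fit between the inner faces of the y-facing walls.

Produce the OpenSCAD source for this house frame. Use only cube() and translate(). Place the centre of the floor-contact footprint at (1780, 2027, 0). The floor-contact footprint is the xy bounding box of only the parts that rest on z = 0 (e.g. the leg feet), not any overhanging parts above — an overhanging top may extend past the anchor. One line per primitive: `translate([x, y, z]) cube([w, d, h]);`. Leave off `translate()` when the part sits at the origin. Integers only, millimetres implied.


translate([120, 192, 0]) cube([3320, 175, 2500]);
translate([120, 3687, 0]) cube([3320, 175, 2500]);
translate([120, 367, 0]) cube([175, 3320, 2500]);
translate([3265, 367, 0]) cube([175, 3320, 2500]);
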